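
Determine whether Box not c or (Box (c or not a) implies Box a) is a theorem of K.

Tableau for the negation not (Box not c or (Box (c or not a) implies Box a)):
1. not (Box not c or (Box (c or not a) implies Box a)), w0
2. not Box not c, w0
3. not (Box (c or not a) implies Box a), w0
4. Box (c or not a), w0
5. not Box a, w0
6. c, w1
7. c or not a, w1
8. not a, w1
9. not a, w2
10. c or not a, w2
Accessibility: w0Rw1, w0Rw2
The negation has an open branch (countermodel exists).

Not valid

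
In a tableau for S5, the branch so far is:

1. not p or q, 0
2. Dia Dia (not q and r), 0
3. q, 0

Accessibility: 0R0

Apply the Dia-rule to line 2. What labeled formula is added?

a fresh world 1 with 0R1, and Dia (not q and r) at 1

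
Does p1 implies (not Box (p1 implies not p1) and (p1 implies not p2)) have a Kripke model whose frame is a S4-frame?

Satisfiable (open branch found)

1. p1 implies (not Box (p1 implies not p1) and (p1 implies not p2)), 0
2. not Box (p1 implies not p1) and (p1 implies not p2), 0
3. not Box (p1 implies not p1), 0
4. p1 implies not p2, 0
5. not p2, 0
6. not (p1 implies not p1), 1
7. p1, 1
Accessibility: 0R0, 0R1, 1R1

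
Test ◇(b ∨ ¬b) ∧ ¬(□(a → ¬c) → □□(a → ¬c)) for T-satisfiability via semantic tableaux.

Yes, satisfiable

1. ◇(b ∨ ¬b) ∧ ¬(□(a → ¬c) → □□(a → ¬c)), 0
2. ◇(b ∨ ¬b), 0
3. ¬(□(a → ¬c) → □□(a → ¬c)), 0
4. □(a → ¬c), 0
5. ¬□□(a → ¬c), 0
6. a → ¬c, 0
7. ¬c, 0
8. b ∨ ¬b, 1
9. a → ¬c, 1
10. ¬b, 1
11. ¬c, 1
12. ¬□(a → ¬c), 2
13. a → ¬c, 2
14. ¬c, 2
15. ¬(a → ¬c), 3
16. a, 3
17. c, 3
Accessibility: 0R0, 0R1, 0R2, 1R1, 2R2, 2R3, 3R3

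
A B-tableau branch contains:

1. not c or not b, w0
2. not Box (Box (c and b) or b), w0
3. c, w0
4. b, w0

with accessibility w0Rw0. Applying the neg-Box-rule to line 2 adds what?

a fresh world w1 with w0Rw1, and not (Box (c and b) or b) at w1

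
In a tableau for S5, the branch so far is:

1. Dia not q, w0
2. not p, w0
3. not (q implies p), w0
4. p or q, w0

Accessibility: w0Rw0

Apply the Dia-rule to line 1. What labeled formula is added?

a fresh world w1 with w0Rw1, and not q at w1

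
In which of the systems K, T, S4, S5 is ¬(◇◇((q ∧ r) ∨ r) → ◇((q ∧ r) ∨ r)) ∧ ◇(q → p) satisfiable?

K, T

T-tableau for the formula:
1. ¬(◇◇((q ∧ r) ∨ r) → ◇((q ∧ r) ∨ r)) ∧ ◇(q → p), 0
2. ¬(◇◇((q ∧ r) ∨ r) → ◇((q ∧ r) ∨ r)), 0
3. ◇(q → p), 0
4. ◇◇((q ∧ r) ∨ r), 0
5. ¬◇((q ∧ r) ∨ r), 0
6. ¬((q ∧ r) ∨ r), 0
7. ¬(q ∧ r), 0
8. ¬r, 0
9. q → p, 1
10. ¬((q ∧ r) ∨ r), 1
11. ¬(q ∧ r), 1
12. ¬r, 1
13. p, 1
14. ◇((q ∧ r) ∨ r), 2
15. ¬((q ∧ r) ∨ r), 2
16. ¬(q ∧ r), 2
17. ¬r, 2
18. (q ∧ r) ∨ r, 3
19. r, 3
Accessibility: 0R0, 0R1, 0R2, 1R1, 2R2, 2R3, 3R3
Complete open branch: satisfiable in T, hence also in K (this T-model is also a K-model).
S4-tableau for the formula:
1. ¬(◇◇((q ∧ r) ∨ r) → ◇((q ∧ r) ∨ r)) ∧ ◇(q → p), 0
2. ¬(◇◇((q ∧ r) ∨ r) → ◇((q ∧ r) ∨ r)), 0
3. ◇(q → p), 0
4. ◇◇((q ∧ r) ∨ r), 0
5. ¬◇((q ∧ r) ∨ r), 0
6. ¬((q ∧ r) ∨ r), 0
7. ¬(q ∧ r), 0
8. ¬r, 0
9. q → p, 1
10. ¬((q ∧ r) ∨ r), 1
11. ¬(q ∧ r), 1
12. ¬r, 1
13. p, 1
14. ◇((q ∧ r) ∨ r), 2
15. ¬((q ∧ r) ∨ r), 2
16. ¬(q ∧ r), 2
17. ¬r, 2
18. (q ∧ r) ∨ r, 3
19. ¬((q ∧ r) ∨ r), 3
20. ¬(q ∧ r), 3
21. ¬r, 3
22. q ∧ r, 3
23. q, 3
24. r, 3
Accessibility: 0R0, 0R1, 0R2, 0R3, 1R1, 2R2, 2R3, 3R3
Branch closes: r and ¬r both at 3.
Every branch closes (one shown): unsatisfiable in S4, hence also in S5 (every S5-frame is an S4-frame).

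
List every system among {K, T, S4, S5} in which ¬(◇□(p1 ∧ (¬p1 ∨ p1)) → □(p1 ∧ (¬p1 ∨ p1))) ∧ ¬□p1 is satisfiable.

S4-tableau for the formula:
1. ¬(◇□(p1 ∧ (¬p1 ∨ p1)) → □(p1 ∧ (¬p1 ∨ p1))) ∧ ¬□p1, 0
2. ¬(◇□(p1 ∧ (¬p1 ∨ p1)) → □(p1 ∧ (¬p1 ∨ p1))), 0
3. ¬□p1, 0
4. ◇□(p1 ∧ (¬p1 ∨ p1)), 0
5. ¬□(p1 ∧ (¬p1 ∨ p1)), 0
6. ¬p1, 1
7. □(p1 ∧ (¬p1 ∨ p1)), 2
8. p1 ∧ (¬p1 ∨ p1), 2
9. p1, 2
10. ¬p1 ∨ p1, 2
11. ¬(p1 ∧ (¬p1 ∨ p1)), 3
12. ¬p1, 3
Accessibility: 0R0, 0R1, 0R2, 0R3, 1R1, 2R2, 3R3
Complete open branch: satisfiable in S4, hence also in K, T (this S4-model is also a K-model and a T-model).
S5-tableau for the formula:
1. ¬(◇□(p1 ∧ (¬p1 ∨ p1)) → □(p1 ∧ (¬p1 ∨ p1))) ∧ ¬□p1, 0
2. ¬(◇□(p1 ∧ (¬p1 ∨ p1)) → □(p1 ∧ (¬p1 ∨ p1))), 0
3. ¬□p1, 0
4. ◇□(p1 ∧ (¬p1 ∨ p1)), 0
5. ¬□(p1 ∧ (¬p1 ∨ p1)), 0
6. ¬p1, 1
7. □(p1 ∧ (¬p1 ∨ p1)), 2
8. p1 ∧ (¬p1 ∨ p1), 0
9. p1, 0
10. ¬p1 ∨ p1, 0
11. p1 ∧ (¬p1 ∨ p1), 1
12. p1, 1
13. ¬p1 ∨ p1, 1
Accessibility: 0R0, 0R1, 0R2, 1R0, 1R1, 1R2, 2R0, 2R1, 2R2
Branch closes: p1 and ¬p1 both at 1.
Every branch closes (one shown): unsatisfiable in S5.

K, T, S4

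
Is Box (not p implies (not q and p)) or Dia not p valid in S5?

Tableau for the negation not (Box (not p implies (not q and p)) or Dia not p):
1. not (Box (not p implies (not q and p)) or Dia not p), w0
2. not Box (not p implies (not q and p)), w0
3. not Dia not p, w0
4. p, w0
5. not (not p implies (not q and p)), w1
6. not p, w1
7. not (not q and p), w1
8. p, w1
Accessibility: w0Rw0, w0Rw1, w1Rw0, w1Rw1
Branch closes: p and not p both at w1.
Every branch of the negation's tableau closes; the branch above is one of them.

Valid in S5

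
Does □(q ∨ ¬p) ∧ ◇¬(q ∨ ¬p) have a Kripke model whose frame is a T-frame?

Unsatisfiable

1. □(q ∨ ¬p) ∧ ◇¬(q ∨ ¬p), w0
2. □(q ∨ ¬p), w0   [∧-rule on 1]
3. ◇¬(q ∨ ¬p), w0   [∧-rule on 1]
4. q ∨ ¬p, w0   [□-rule on 2 via w0Rw0]
5. ¬p, w0   [∨-rule on 4 (branches; this branch)]
6. ¬(q ∨ ¬p), w1   [◇-rule on 3: fresh world w1, w0Rw1]
7. ¬q, w1   [¬∨-rule on 6]
8. p, w1   [¬∨-rule on 6]
9. q ∨ ¬p, w1   [□-rule on 2 via w0Rw1]
10. ¬p, w1   [∨-rule on 9 (branches; this branch)]
Accessibility: w0Rw0, w0Rw1, w1Rw1
Branch closes: p and ¬p both at w1.
(One branch shown.) All branches close.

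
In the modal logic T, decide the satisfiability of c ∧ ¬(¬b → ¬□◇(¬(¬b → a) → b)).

Satisfiable

1. c ∧ ¬(¬b → ¬□◇(¬(¬b → a) → b)), u
2. c, u   [∧-rule on 1]
3. ¬(¬b → ¬□◇(¬(¬b → a) → b)), u   [∧-rule on 1]
4. ¬b, u   [¬→-rule on 3]
5. □◇(¬(¬b → a) → b), u   [¬→-rule on 3]
6. ◇(¬(¬b → a) → b), u   [□-rule on 5 via uRu]
7. ¬(¬b → a) → b, v   [◇-rule on 6: fresh world v, uRv]
8. ◇(¬(¬b → a) → b), v   [□-rule on 5 via uRv]
9. b, v   [→-rule on 7 (branches; this branch)]
10. ¬(¬b → a) → b, w   [◇-rule on 8: fresh world w, vRw]
11. b, w   [→-rule on 10 (branches; this branch)]
Accessibility: uRu, uRv, vRv, vRw, wRw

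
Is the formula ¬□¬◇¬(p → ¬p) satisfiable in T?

1. ¬□¬◇¬(p → ¬p), 0
2. ◇¬(p → ¬p), 1
3. ¬(p → ¬p), 2
4. p, 2
Accessibility: 0R0, 0R1, 1R1, 1R2, 2R2

Satisfiable (open branch found)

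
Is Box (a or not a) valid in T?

Tableau for the negation not Box (a or not a):
1. not Box (a or not a), w0
2. not (a or not a), w1
3. not a, w1
4. a, w1
Accessibility: w0Rw0, w0Rw1, w1Rw1
Branch closes: a and not a both at w1.
Every branch of the negation's tableau closes; the branch above is one of them.

Valid in T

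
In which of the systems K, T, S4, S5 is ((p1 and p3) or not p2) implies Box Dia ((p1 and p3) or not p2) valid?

S5

S4-tableau for the negation not (((p1 and p3) or not p2) implies Box Dia ((p1 and p3) or not p2)):
1. not (((p1 and p3) or not p2) implies Box Dia ((p1 and p3) or not p2)), 0
2. (p1 and p3) or not p2, 0
3. not Box Dia ((p1 and p3) or not p2), 0
4. not p2, 0
5. not Dia ((p1 and p3) or not p2), 1
6. not ((p1 and p3) or not p2), 1
7. not (p1 and p3), 1
8. p2, 1
9. not p3, 1
Accessibility: 0R0, 0R1, 1R1
Complete open branch: countermodel on an S4-frame, so not valid in S4, nor in K, T (the same frame is also a K-frame and a T-frame).
S5-tableau for the negation not (((p1 and p3) or not p2) implies Box Dia ((p1 and p3) or not p2)):
1. not (((p1 and p3) or not p2) implies Box Dia ((p1 and p3) or not p2)), 0
2. (p1 and p3) or not p2, 0
3. not Box Dia ((p1 and p3) or not p2), 0
4. p1 and p3, 0
5. p1, 0
6. p3, 0
7. not Dia ((p1 and p3) or not p2), 1
8. not ((p1 and p3) or not p2), 0
9. not (p1 and p3), 0
10. p2, 0
11. not ((p1 and p3) or not p2), 1
12. not (p1 and p3), 1
13. p2, 1
14. not p3, 0
Accessibility: 0R0, 0R1, 1R0, 1R1
Branch closes: p3 and not p3 both at 0.
Every branch closes (one shown): valid in S5.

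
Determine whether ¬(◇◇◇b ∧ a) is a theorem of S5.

Tableau for the negation ◇◇◇b ∧ a:
1. ◇◇◇b ∧ a, 0
2. ◇◇◇b, 0
3. a, 0
4. ◇◇b, 1
5. ◇b, 2
6. b, 3
Accessibility: 0R0, 0R1, 0R2, 0R3, 1R0, 1R1, 1R2, 1R3, 2R0, 2R1, 2R2, 2R3, 3R0, 3R1, 3R2, 3R3
The negation has an open branch (countermodel exists).

Not valid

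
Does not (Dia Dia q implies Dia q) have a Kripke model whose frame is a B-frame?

Satisfiable

1. not (Dia Dia q implies Dia q), w0
2. Dia Dia q, w0
3. not Dia q, w0
4. not q, w0
5. Dia q, w1
6. not q, w1
7. q, w2
Accessibility: w0Rw0, w0Rw1, w1Rw0, w1Rw1, w1Rw2, w2Rw1, w2Rw2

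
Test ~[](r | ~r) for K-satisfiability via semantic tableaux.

1. ~[](r | ~r), 0
2. ~(r | ~r), 1
3. ~r, 1
4. r, 1
Accessibility: 0R1
Branch closes: r and ~r both at 1.
Every branch closes; the branch above is one of them.

Unsatisfiable (every branch closes)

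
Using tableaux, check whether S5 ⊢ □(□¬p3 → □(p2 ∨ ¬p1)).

No, not valid

Tableau for the negation ¬□(□¬p3 → □(p2 ∨ ¬p1)):
1. ¬□(□¬p3 → □(p2 ∨ ¬p1)), 0
2. ¬(□¬p3 → □(p2 ∨ ¬p1)), 1
3. □¬p3, 1
4. ¬□(p2 ∨ ¬p1), 1
5. ¬p3, 0
6. ¬p3, 1
7. ¬(p2 ∨ ¬p1), 2
8. ¬p2, 2
9. p1, 2
10. ¬p3, 2
Accessibility: 0R0, 0R1, 0R2, 1R0, 1R1, 1R2, 2R0, 2R1, 2R2
The negation has an open branch (countermodel exists).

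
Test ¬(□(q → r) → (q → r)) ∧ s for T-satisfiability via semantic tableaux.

1. ¬(□(q → r) → (q → r)) ∧ s, 0
2. ¬(□(q → r) → (q → r)), 0
3. s, 0
4. □(q → r), 0
5. ¬(q → r), 0
6. q, 0
7. ¬r, 0
8. q → r, 0
9. r, 0
Accessibility: 0R0
Branch closes: r and ¬r both at 0.
All branches of the tableau close; one closing branch shown above.

Unsatisfiable (every branch closes)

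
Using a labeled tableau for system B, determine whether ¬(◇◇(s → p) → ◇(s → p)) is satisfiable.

Yes, satisfiable

1. ¬(◇◇(s → p) → ◇(s → p)), 0
2. ◇◇(s → p), 0   [¬→-rule on 1]
3. ¬◇(s → p), 0   [¬→-rule on 1]
4. ¬(s → p), 0   [¬◇-rule on 3 via 0R0]
5. s, 0   [¬→-rule on 4]
6. ¬p, 0   [¬→-rule on 4]
7. ◇(s → p), 1   [◇-rule on 2: fresh world 1, 0R1]
8. ¬(s → p), 1   [¬◇-rule on 3 via 0R1]
9. s, 1   [¬→-rule on 8]
10. ¬p, 1   [¬→-rule on 8]
11. s → p, 2   [◇-rule on 7: fresh world 2, 1R2]
12. p, 2   [→-rule on 11 (branches; this branch)]
Accessibility: 0R0, 0R1, 1R0, 1R1, 1R2, 2R1, 2R2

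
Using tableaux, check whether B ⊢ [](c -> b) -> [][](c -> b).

No, not valid

Tableau for the negation ~([](c -> b) -> [][](c -> b)):
1. ~([](c -> b) -> [][](c -> b)), 0
2. [](c -> b), 0
3. ~[][](c -> b), 0
4. c -> b, 0
5. b, 0
6. ~[](c -> b), 1
7. c -> b, 1
8. b, 1
9. ~(c -> b), 2
10. c, 2
11. ~b, 2
Accessibility: 0R0, 0R1, 1R0, 1R1, 1R2, 2R1, 2R2
The negation has an open branch (countermodel exists).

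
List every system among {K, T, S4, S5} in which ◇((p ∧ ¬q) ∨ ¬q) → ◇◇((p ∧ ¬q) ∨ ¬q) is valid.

T, S4, S5

T-tableau for the negation ¬(◇((p ∧ ¬q) ∨ ¬q) → ◇◇((p ∧ ¬q) ∨ ¬q)):
1. ¬(◇((p ∧ ¬q) ∨ ¬q) → ◇◇((p ∧ ¬q) ∨ ¬q)), w0
2. ◇((p ∧ ¬q) ∨ ¬q), w0   [¬→-rule on 1]
3. ¬◇◇((p ∧ ¬q) ∨ ¬q), w0   [¬→-rule on 1]
4. ¬◇((p ∧ ¬q) ∨ ¬q), w0   [¬◇-rule on 3 via w0Rw0]
5. ¬((p ∧ ¬q) ∨ ¬q), w0   [¬◇-rule on 4 via w0Rw0]
6. ¬(p ∧ ¬q), w0   [¬∨-rule on 5]
7. q, w0   [¬∨-rule on 5]
8. (p ∧ ¬q) ∨ ¬q, w1   [◇-rule on 2: fresh world w1, w0Rw1]
9. ¬◇((p ∧ ¬q) ∨ ¬q), w1   [¬◇-rule on 3 via w0Rw1]
10. ¬((p ∧ ¬q) ∨ ¬q), w1   [¬◇-rule on 4 via w0Rw1]
11. ¬(p ∧ ¬q), w1   [¬∨-rule on 10]
12. q, w1   [¬∨-rule on 10]
13. p ∧ ¬q, w1   [∨-rule on 8 (branches; this branch)]
14. p, w1   [∧-rule on 13]
15. ¬q, w1   [∧-rule on 13]
Accessibility: w0Rw0, w0Rw1, w1Rw1
Branch closes: q and ¬q both at w1.
Every branch closes (one shown): valid in T, hence also in S4, S5 (every theorem of T is a theorem of S4 and S5).
K-tableau for the negation ¬(◇((p ∧ ¬q) ∨ ¬q) → ◇◇((p ∧ ¬q) ∨ ¬q)):
1. ¬(◇((p ∧ ¬q) ∨ ¬q) → ◇◇((p ∧ ¬q) ∨ ¬q)), w0
2. ◇((p ∧ ¬q) ∨ ¬q), w0   [¬→-rule on 1]
3. ¬◇◇((p ∧ ¬q) ∨ ¬q), w0   [¬→-rule on 1]
4. (p ∧ ¬q) ∨ ¬q, w1   [◇-rule on 2: fresh world w1, w0Rw1]
5. ¬◇((p ∧ ¬q) ∨ ¬q), w1   [¬◇-rule on 3 via w0Rw1]
6. ¬q, w1   [∨-rule on 4 (branches; this branch)]
Accessibility: w0Rw1
Complete open branch: countermodel on a K-frame, so not valid in K.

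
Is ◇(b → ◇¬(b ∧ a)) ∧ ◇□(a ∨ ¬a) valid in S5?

Invalid (countermodel exists)

Tableau for the negation ¬(◇(b → ◇¬(b ∧ a)) ∧ ◇□(a ∨ ¬a)):
1. ¬(◇(b → ◇¬(b ∧ a)) ∧ ◇□(a ∨ ¬a)), 0
2. ¬◇(b → ◇¬(b ∧ a)), 0
3. ¬(b → ◇¬(b ∧ a)), 0
4. b, 0
5. ¬◇¬(b ∧ a), 0
6. b ∧ a, 0
7. a, 0
Accessibility: 0R0
The negation has an open branch (countermodel exists).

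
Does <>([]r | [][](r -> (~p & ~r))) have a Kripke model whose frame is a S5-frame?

1. <>([]r | [][](r -> (~p & ~r))), w0
2. []r | [][](r -> (~p & ~r)), w1
3. [][](r -> (~p & ~r)), w1
4. [](r -> (~p & ~r)), w0
5. [](r -> (~p & ~r)), w1
6. r -> (~p & ~r), w0
7. r -> (~p & ~r), w1
8. ~p & ~r, w0
9. ~p, w0
10. ~r, w0
11. ~p & ~r, w1
12. ~p, w1
13. ~r, w1
Accessibility: w0Rw0, w0Rw1, w1Rw0, w1Rw1

Yes, satisfiable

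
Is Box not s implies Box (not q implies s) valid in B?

Tableau for the negation not (Box not s implies Box (not q implies s)):
1. not (Box not s implies Box (not q implies s)), 0
2. Box not s, 0
3. not Box (not q implies s), 0
4. not s, 0
5. not (not q implies s), 1
6. not q, 1
7. not s, 1
Accessibility: 0R0, 0R1, 1R0, 1R1
The negation has an open branch (countermodel exists).

Invalid (countermodel exists)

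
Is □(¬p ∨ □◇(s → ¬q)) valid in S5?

Invalid (countermodel exists)

Tableau for the negation ¬□(¬p ∨ □◇(s → ¬q)):
1. ¬□(¬p ∨ □◇(s → ¬q)), u
2. ¬(¬p ∨ □◇(s → ¬q)), v   [¬□-rule on 1: fresh world v, uRv]
3. p, v   [¬∨-rule on 2]
4. ¬□◇(s → ¬q), v   [¬∨-rule on 2]
5. ¬◇(s → ¬q), w   [¬□-rule on 4: fresh world w, vRw]
6. ¬(s → ¬q), u   [¬◇-rule on 5 via wRu]
7. s, u   [¬→-rule on 6]
8. q, u   [¬→-rule on 6]
9. ¬(s → ¬q), v   [¬◇-rule on 5 via wRv]
10. s, v   [¬→-rule on 9]
11. q, v   [¬→-rule on 9]
12. ¬(s → ¬q), w   [¬◇-rule on 5 via wRw]
13. s, w   [¬→-rule on 12]
14. q, w   [¬→-rule on 12]
Accessibility: uRu, uRv, uRw, vRu, vRv, vRw, wRu, wRv, wRw
The negation has an open branch (countermodel exists).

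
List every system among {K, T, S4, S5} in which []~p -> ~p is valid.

K-tableau for the negation ~([]~p -> ~p):
1. ~([]~p -> ~p), w0
2. []~p, w0   [~->-rule on 1]
3. p, w0   [~->-rule on 1]
Complete open branch: countermodel on a K-frame, so not valid in K.
T-tableau for the negation ~([]~p -> ~p):
1. ~([]~p -> ~p), w0
2. []~p, w0   [~->-rule on 1]
3. p, w0   [~->-rule on 1]
4. ~p, w0   [[]-rule on 2 via w0Rw0]
Accessibility: w0Rw0
Branch closes: p and ~p both at w0.
Every branch closes (one shown): valid in T, hence also in S4, S5 (every theorem of T is a theorem of S4 and S5).

T, S4, S5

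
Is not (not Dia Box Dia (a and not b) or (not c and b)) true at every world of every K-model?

No, not valid

Tableau for the negation not Dia Box Dia (a and not b) or (not c and b):
1. not Dia Box Dia (a and not b) or (not c and b), u
2. not c and b, u
3. not c, u
4. b, u
The negation has an open branch (countermodel exists).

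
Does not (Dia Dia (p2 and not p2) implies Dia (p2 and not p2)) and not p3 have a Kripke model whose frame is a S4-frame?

No, unsatisfiable

1. not (Dia Dia (p2 and not p2) implies Dia (p2 and not p2)) and not p3, u
2. not (Dia Dia (p2 and not p2) implies Dia (p2 and not p2)), u   [and-rule on 1]
3. not p3, u   [and-rule on 1]
4. Dia Dia (p2 and not p2), u   [neg-implies-rule on 2]
5. not Dia (p2 and not p2), u   [neg-implies-rule on 2]
6. not (p2 and not p2), u   [neg-Dia-rule on 5 via uRu]
7. p2, u   [neg-and-rule on 6 (branches; this branch)]
8. Dia (p2 and not p2), v   [Dia-rule on 4: fresh world v, uRv]
9. not (p2 and not p2), v   [neg-Dia-rule on 5 via uRv]
10. p2, v   [neg-and-rule on 9 (branches; this branch)]
11. p2 and not p2, w   [Dia-rule on 8: fresh world w, vRw]
12. p2, w   [and-rule on 11]
13. not p2, w   [and-rule on 11]
Accessibility: uRu, uRv, uRw, vRv, vRw, wRw
Branch closes: p2 and not p2 both at w.
(One branch shown.) All branches close.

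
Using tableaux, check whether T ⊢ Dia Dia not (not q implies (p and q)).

Not valid

Tableau for the negation not Dia Dia not (not q implies (p and q)):
1. not Dia Dia not (not q implies (p and q)), 0
2. not Dia not (not q implies (p and q)), 0
3. not q implies (p and q), 0
4. p and q, 0
5. p, 0
6. q, 0
Accessibility: 0R0
The negation has an open branch (countermodel exists).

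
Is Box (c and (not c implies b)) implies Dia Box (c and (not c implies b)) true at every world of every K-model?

Tableau for the negation not (Box (c and (not c implies b)) implies Dia Box (c and (not c implies b))):
1. not (Box (c and (not c implies b)) implies Dia Box (c and (not c implies b))), 0
2. Box (c and (not c implies b)), 0   [neg-implies-rule on 1]
3. not Dia Box (c and (not c implies b)), 0   [neg-implies-rule on 1]
The negation has an open branch (countermodel exists).

No, not valid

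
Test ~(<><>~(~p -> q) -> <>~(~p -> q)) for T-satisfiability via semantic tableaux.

Satisfiable (open branch found)

1. ~(<><>~(~p -> q) -> <>~(~p -> q)), w0
2. <><>~(~p -> q), w0
3. ~<>~(~p -> q), w0
4. ~p -> q, w0
5. q, w0
6. <>~(~p -> q), w1
7. ~p -> q, w1
8. q, w1
9. ~(~p -> q), w2
10. ~p, w2
11. ~q, w2
Accessibility: w0Rw0, w0Rw1, w1Rw1, w1Rw2, w2Rw2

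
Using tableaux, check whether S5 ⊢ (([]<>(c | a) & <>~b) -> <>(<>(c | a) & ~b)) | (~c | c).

Tableau for the negation ~((([]<>(c | a) & <>~b) -> <>(<>(c | a) & ~b)) | (~c | c)):
1. ~((([]<>(c | a) & <>~b) -> <>(<>(c | a) & ~b)) | (~c | c)), 0
2. ~(([]<>(c | a) & <>~b) -> <>(<>(c | a) & ~b)), 0
3. ~(~c | c), 0
4. []<>(c | a) & <>~b, 0
5. ~<>(<>(c | a) & ~b), 0
6. c, 0
7. ~c, 0
Accessibility: 0R0
Branch closes: c and ~c both at 0.
All branches of the negation close; one closing branch shown above.

Valid in S5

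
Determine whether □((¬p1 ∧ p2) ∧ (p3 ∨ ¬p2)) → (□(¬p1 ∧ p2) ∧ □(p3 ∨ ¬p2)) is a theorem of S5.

Valid

Tableau for the negation ¬(□((¬p1 ∧ p2) ∧ (p3 ∨ ¬p2)) → (□(¬p1 ∧ p2) ∧ □(p3 ∨ ¬p2))):
1. ¬(□((¬p1 ∧ p2) ∧ (p3 ∨ ¬p2)) → (□(¬p1 ∧ p2) ∧ □(p3 ∨ ¬p2))), w0
2. □((¬p1 ∧ p2) ∧ (p3 ∨ ¬p2)), w0
3. ¬(□(¬p1 ∧ p2) ∧ □(p3 ∨ ¬p2)), w0
4. (¬p1 ∧ p2) ∧ (p3 ∨ ¬p2), w0
5. ¬p1 ∧ p2, w0
6. p3 ∨ ¬p2, w0
7. ¬p1, w0
8. p2, w0
9. ¬□(p3 ∨ ¬p2), w0
10. p3, w0
11. ¬(p3 ∨ ¬p2), w1
12. ¬p3, w1
13. p2, w1
14. (¬p1 ∧ p2) ∧ (p3 ∨ ¬p2), w1
15. ¬p1 ∧ p2, w1
16. p3 ∨ ¬p2, w1
17. ¬p1, w1
18. ¬p2, w1
Accessibility: w0Rw0, w0Rw1, w1Rw0, w1Rw1
Branch closes: p2 and ¬p2 both at w1.
All branches of the negation close; one closing branch shown above.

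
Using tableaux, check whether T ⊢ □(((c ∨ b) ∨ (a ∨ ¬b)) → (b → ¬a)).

Invalid (countermodel exists)

Tableau for the negation ¬□(((c ∨ b) ∨ (a ∨ ¬b)) → (b → ¬a)):
1. ¬□(((c ∨ b) ∨ (a ∨ ¬b)) → (b → ¬a)), u
2. ¬(((c ∨ b) ∨ (a ∨ ¬b)) → (b → ¬a)), v
3. (c ∨ b) ∨ (a ∨ ¬b), v
4. ¬(b → ¬a), v
5. b, v
6. a, v
7. a ∨ ¬b, v
Accessibility: uRu, uRv, vRv
The negation has an open branch (countermodel exists).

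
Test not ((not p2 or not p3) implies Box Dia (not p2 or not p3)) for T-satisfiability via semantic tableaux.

Yes, satisfiable

1. not ((not p2 or not p3) implies Box Dia (not p2 or not p3)), 0
2. not p2 or not p3, 0
3. not Box Dia (not p2 or not p3), 0
4. not p3, 0
5. not Dia (not p2 or not p3), 1
6. not (not p2 or not p3), 1
7. p2, 1
8. p3, 1
Accessibility: 0R0, 0R1, 1R1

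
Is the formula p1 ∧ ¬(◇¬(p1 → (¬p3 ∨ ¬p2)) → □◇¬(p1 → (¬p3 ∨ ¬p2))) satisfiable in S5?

1. p1 ∧ ¬(◇¬(p1 → (¬p3 ∨ ¬p2)) → □◇¬(p1 → (¬p3 ∨ ¬p2))), 0
2. p1, 0
3. ¬(◇¬(p1 → (¬p3 ∨ ¬p2)) → □◇¬(p1 → (¬p3 ∨ ¬p2))), 0
4. ◇¬(p1 → (¬p3 ∨ ¬p2)), 0
5. ¬□◇¬(p1 → (¬p3 ∨ ¬p2)), 0
6. ¬(p1 → (¬p3 ∨ ¬p2)), 1
7. p1, 1
8. ¬(¬p3 ∨ ¬p2), 1
9. p3, 1
10. p2, 1
11. ¬◇¬(p1 → (¬p3 ∨ ¬p2)), 2
12. p1 → (¬p3 ∨ ¬p2), 0
13. p1 → (¬p3 ∨ ¬p2), 1
14. p1 → (¬p3 ∨ ¬p2), 2
15. ¬p3 ∨ ¬p2, 0
16. ¬p3 ∨ ¬p2, 1
17. ¬p3 ∨ ¬p2, 2
18. ¬p2, 0
19. ¬p2, 1
Accessibility: 0R0, 0R1, 0R2, 1R0, 1R1, 1R2, 2R0, 2R1, 2R2
Branch closes: p2 and ¬p2 both at 1.
Every branch closes; the branch above is one of them.

No, unsatisfiable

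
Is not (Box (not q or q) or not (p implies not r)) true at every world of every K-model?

Tableau for the negation Box (not q or q) or not (p implies not r):
1. Box (not q or q) or not (p implies not r), u
2. not (p implies not r), u
3. p, u
4. r, u
The negation has an open branch (countermodel exists).

Invalid (countermodel exists)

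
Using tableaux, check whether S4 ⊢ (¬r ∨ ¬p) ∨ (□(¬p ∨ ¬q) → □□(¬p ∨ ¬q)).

Yes, valid

Tableau for the negation ¬((¬r ∨ ¬p) ∨ (□(¬p ∨ ¬q) → □□(¬p ∨ ¬q))):
1. ¬((¬r ∨ ¬p) ∨ (□(¬p ∨ ¬q) → □□(¬p ∨ ¬q))), 0
2. ¬(¬r ∨ ¬p), 0   [¬∨-rule on 1]
3. ¬(□(¬p ∨ ¬q) → □□(¬p ∨ ¬q)), 0   [¬∨-rule on 1]
4. r, 0   [¬∨-rule on 2]
5. p, 0   [¬∨-rule on 2]
6. □(¬p ∨ ¬q), 0   [¬→-rule on 3]
7. ¬□□(¬p ∨ ¬q), 0   [¬→-rule on 3]
8. ¬p ∨ ¬q, 0   [□-rule on 6 via 0R0]
9. ¬q, 0   [∨-rule on 8 (branches; this branch)]
10. ¬□(¬p ∨ ¬q), 1   [¬□-rule on 7: fresh world 1, 0R1]
11. ¬p ∨ ¬q, 1   [□-rule on 6 via 0R1]
12. ¬q, 1   [∨-rule on 11 (branches; this branch)]
13. ¬(¬p ∨ ¬q), 2   [¬□-rule on 10: fresh world 2, 1R2]
14. p, 2   [¬∨-rule on 13]
15. q, 2   [¬∨-rule on 13]
16. ¬p ∨ ¬q, 2   [□-rule on 6 via 0R2]
17. ¬q, 2   [∨-rule on 16 (branches; this branch)]
Accessibility: 0R0, 0R1, 0R2, 1R1, 1R2, 2R2
Branch closes: q and ¬q both at 2.
All branches of the negation close; one closing branch shown above.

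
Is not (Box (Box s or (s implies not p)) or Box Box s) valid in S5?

Tableau for the negation Box (Box s or (s implies not p)) or Box Box s:
1. Box (Box s or (s implies not p)) or Box Box s, w0
2. Box Box s, w0
3. Box s, w0
4. s, w0
Accessibility: w0Rw0
The negation has an open branch (countermodel exists).

Invalid (countermodel exists)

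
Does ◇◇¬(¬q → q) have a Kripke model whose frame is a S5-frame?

1. ◇◇¬(¬q → q), u
2. ◇¬(¬q → q), v
3. ¬(¬q → q), w
4. ¬q, w
Accessibility: uRu, uRv, uRw, vRu, vRv, vRw, wRu, wRv, wRw

Satisfiable (open branch found)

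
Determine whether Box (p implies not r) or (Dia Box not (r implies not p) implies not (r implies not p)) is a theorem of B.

Valid in B

Tableau for the negation not (Box (p implies not r) or (Dia Box not (r implies not p) implies not (r implies not p))):
1. not (Box (p implies not r) or (Dia Box not (r implies not p) implies not (r implies not p))), w0
2. not Box (p implies not r), w0   [neg-or-rule on 1]
3. not (Dia Box not (r implies not p) implies not (r implies not p)), w0   [neg-or-rule on 1]
4. Dia Box not (r implies not p), w0   [neg-implies-rule on 3]
5. r implies not p, w0   [neg-implies-rule on 3]
6. not p, w0   [implies-rule on 5 (branches; this branch)]
7. not (p implies not r), w1   [neg-Box-rule on 2: fresh world w1, w0Rw1]
8. p, w1   [neg-implies-rule on 7]
9. r, w1   [neg-implies-rule on 7]
10. Box not (r implies not p), w2   [Dia-rule on 4: fresh world w2, w0Rw2]
11. not (r implies not p), w0   [Box-rule on 10 via w2Rw0]
12. r, w0   [neg-implies-rule on 11]
13. p, w0   [neg-implies-rule on 11]
Accessibility: w0Rw0, w0Rw1, w0Rw2, w1Rw0, w1Rw1, w2Rw0, w2Rw2
Branch closes: p and not p both at w0.
Every branch of the negation's tableau closes; the branch above is one of them.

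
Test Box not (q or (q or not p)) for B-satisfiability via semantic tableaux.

1. Box not (q or (q or not p)), 0
2. not (q or (q or not p)), 0
3. not q, 0
4. not (q or not p), 0
5. p, 0
Accessibility: 0R0

Satisfiable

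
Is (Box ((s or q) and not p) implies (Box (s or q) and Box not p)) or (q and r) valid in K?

Yes, valid

Tableau for the negation not ((Box ((s or q) and not p) implies (Box (s or q) and Box not p)) or (q and r)):
1. not ((Box ((s or q) and not p) implies (Box (s or q) and Box not p)) or (q and r)), w0
2. not (Box ((s or q) and not p) implies (Box (s or q) and Box not p)), w0   [neg-or-rule on 1]
3. not (q and r), w0   [neg-or-rule on 1]
4. Box ((s or q) and not p), w0   [neg-implies-rule on 2]
5. not (Box (s or q) and Box not p), w0   [neg-implies-rule on 2]
6. not r, w0   [neg-and-rule on 3 (branches; this branch)]
7. not Box (s or q), w0   [neg-and-rule on 5 (branches; this branch)]
8. not (s or q), w1   [neg-Box-rule on 7: fresh world w1, w0Rw1]
9. not s, w1   [neg-or-rule on 8]
10. not q, w1   [neg-or-rule on 8]
11. (s or q) and not p, w1   [Box-rule on 4 via w0Rw1]
12. s or q, w1   [and-rule on 11]
13. not p, w1   [and-rule on 11]
14. q, w1   [or-rule on 12 (branches; this branch)]
Accessibility: w0Rw1
Branch closes: q and not q both at w1.
All branches of the negation close; one closing branch shown above.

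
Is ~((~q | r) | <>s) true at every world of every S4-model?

Tableau for the negation (~q | r) | <>s:
1. (~q | r) | <>s, 0
2. <>s, 0
3. s, 1
Accessibility: 0R0, 0R1, 1R1
The negation has an open branch (countermodel exists).

Not valid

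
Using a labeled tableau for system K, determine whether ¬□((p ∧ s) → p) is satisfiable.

No, unsatisfiable

1. ¬□((p ∧ s) → p), w0
2. ¬((p ∧ s) → p), w1   [¬□-rule on 1: fresh world w1, w0Rw1]
3. p ∧ s, w1   [¬→-rule on 2]
4. ¬p, w1   [¬→-rule on 2]
5. p, w1   [∧-rule on 3]
6. s, w1   [∧-rule on 3]
Accessibility: w0Rw1
Branch closes: p and ¬p both at w1.
All branches of the tableau close; one closing branch shown above.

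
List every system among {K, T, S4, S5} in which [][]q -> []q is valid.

T, S4, S5

K-tableau for the negation ~([][]q -> []q):
1. ~([][]q -> []q), w0
2. [][]q, w0
3. ~[]q, w0
4. ~q, w1
5. []q, w1
Accessibility: w0Rw1
Complete open branch: countermodel on a K-frame, so not valid in K.
T-tableau for the negation ~([][]q -> []q):
1. ~([][]q -> []q), w0
2. [][]q, w0
3. ~[]q, w0
4. []q, w0
5. q, w0
6. ~q, w1
7. []q, w1
8. q, w1
Accessibility: w0Rw0, w0Rw1, w1Rw1
Branch closes: q and ~q both at w1.
Every branch closes (one shown): valid in T, hence also in S4, S5 (every theorem of T is a theorem of S4 and S5).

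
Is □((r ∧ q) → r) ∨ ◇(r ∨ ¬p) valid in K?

Tableau for the negation ¬(□((r ∧ q) → r) ∨ ◇(r ∨ ¬p)):
1. ¬(□((r ∧ q) → r) ∨ ◇(r ∨ ¬p)), w0
2. ¬□((r ∧ q) → r), w0   [¬∨-rule on 1]
3. ¬◇(r ∨ ¬p), w0   [¬∨-rule on 1]
4. ¬((r ∧ q) → r), w1   [¬□-rule on 2: fresh world w1, w0Rw1]
5. r ∧ q, w1   [¬→-rule on 4]
6. ¬r, w1   [¬→-rule on 4]
7. r, w1   [∧-rule on 5]
8. q, w1   [∧-rule on 5]
Accessibility: w0Rw1
Branch closes: r and ¬r both at w1.
All branches of the negation close; one closing branch shown above.

Valid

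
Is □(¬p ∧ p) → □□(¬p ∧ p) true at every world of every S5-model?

Valid

Tableau for the negation ¬(□(¬p ∧ p) → □□(¬p ∧ p)):
1. ¬(□(¬p ∧ p) → □□(¬p ∧ p)), 0
2. □(¬p ∧ p), 0   [¬→-rule on 1]
3. ¬□□(¬p ∧ p), 0   [¬→-rule on 1]
4. ¬p ∧ p, 0   [□-rule on 2 via 0R0]
5. ¬p, 0   [∧-rule on 4]
6. p, 0   [∧-rule on 4]
Accessibility: 0R0
Branch closes: p and ¬p both at 0.
All branches of the negation close; one closing branch shown above.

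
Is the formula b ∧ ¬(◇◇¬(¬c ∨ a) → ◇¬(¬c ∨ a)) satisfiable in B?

Yes, satisfiable

1. b ∧ ¬(◇◇¬(¬c ∨ a) → ◇¬(¬c ∨ a)), u
2. b, u
3. ¬(◇◇¬(¬c ∨ a) → ◇¬(¬c ∨ a)), u
4. ◇◇¬(¬c ∨ a), u
5. ¬◇¬(¬c ∨ a), u
6. ¬c ∨ a, u
7. a, u
8. ◇¬(¬c ∨ a), v
9. ¬c ∨ a, v
10. a, v
11. ¬(¬c ∨ a), w
12. c, w
13. ¬a, w
Accessibility: uRu, uRv, vRu, vRv, vRw, wRv, wRw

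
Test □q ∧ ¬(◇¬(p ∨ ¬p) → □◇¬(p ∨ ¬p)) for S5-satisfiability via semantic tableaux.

Unsatisfiable

1. □q ∧ ¬(◇¬(p ∨ ¬p) → □◇¬(p ∨ ¬p)), 0
2. □q, 0
3. ¬(◇¬(p ∨ ¬p) → □◇¬(p ∨ ¬p)), 0
4. ◇¬(p ∨ ¬p), 0
5. ¬□◇¬(p ∨ ¬p), 0
6. q, 0
7. ¬(p ∨ ¬p), 1
8. ¬p, 1
9. p, 1
Accessibility: 0R0, 0R1, 1R0, 1R1
Branch closes: p and ¬p both at 1.
All branches of the tableau close; one closing branch shown above.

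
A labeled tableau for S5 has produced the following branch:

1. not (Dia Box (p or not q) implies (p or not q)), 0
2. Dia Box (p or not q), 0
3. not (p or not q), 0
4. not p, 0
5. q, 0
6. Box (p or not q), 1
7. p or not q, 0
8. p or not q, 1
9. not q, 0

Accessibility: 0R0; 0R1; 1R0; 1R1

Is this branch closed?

Yes, closed

Both q and not q appear at 0.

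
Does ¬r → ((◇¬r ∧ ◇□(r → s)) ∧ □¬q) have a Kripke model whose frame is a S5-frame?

1. ¬r → ((◇¬r ∧ ◇□(r → s)) ∧ □¬q), w0
2. (◇¬r ∧ ◇□(r → s)) ∧ □¬q, w0
3. ◇¬r ∧ ◇□(r → s), w0
4. □¬q, w0
5. ◇¬r, w0
6. ◇□(r → s), w0
7. ¬q, w0
8. ¬r, w1
9. ¬q, w1
10. □(r → s), w2
11. ¬q, w2
12. r → s, w0
13. r → s, w1
14. r → s, w2
15. s, w0
16. s, w1
17. s, w2
Accessibility: w0Rw0, w0Rw1, w0Rw2, w1Rw0, w1Rw1, w1Rw2, w2Rw0, w2Rw1, w2Rw2

Yes, satisfiable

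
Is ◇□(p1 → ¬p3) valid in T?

No, not valid

Tableau for the negation ¬◇□(p1 → ¬p3):
1. ¬◇□(p1 → ¬p3), 0
2. ¬□(p1 → ¬p3), 0   [¬◇-rule on 1 via 0R0]
3. ¬(p1 → ¬p3), 1   [¬□-rule on 2: fresh world 1, 0R1]
4. p1, 1   [¬→-rule on 3]
5. p3, 1   [¬→-rule on 3]
6. ¬□(p1 → ¬p3), 1   [¬◇-rule on 1 via 0R1]
7. ¬(p1 → ¬p3), 2   [¬□-rule on 6: fresh world 2, 1R2]
8. p1, 2   [¬→-rule on 7]
9. p3, 2   [¬→-rule on 7]
Accessibility: 0R0, 0R1, 1R1, 1R2, 2R2
The negation has an open branch (countermodel exists).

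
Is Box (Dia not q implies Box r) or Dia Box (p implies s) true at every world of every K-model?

Tableau for the negation not (Box (Dia not q implies Box r) or Dia Box (p implies s)):
1. not (Box (Dia not q implies Box r) or Dia Box (p implies s)), 0
2. not Box (Dia not q implies Box r), 0
3. not Dia Box (p implies s), 0
4. not (Dia not q implies Box r), 1
5. Dia not q, 1
6. not Box r, 1
7. not Box (p implies s), 1
8. not q, 2
9. not r, 3
10. not (p implies s), 4
11. p, 4
12. not s, 4
Accessibility: 0R1, 1R2, 1R3, 1R4
The negation has an open branch (countermodel exists).

Not valid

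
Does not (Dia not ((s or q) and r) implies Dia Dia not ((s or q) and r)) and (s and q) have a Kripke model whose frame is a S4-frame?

1. not (Dia not ((s or q) and r) implies Dia Dia not ((s or q) and r)) and (s and q), w0
2. not (Dia not ((s or q) and r) implies Dia Dia not ((s or q) and r)), w0   [and-rule on 1]
3. s and q, w0   [and-rule on 1]
4. Dia not ((s or q) and r), w0   [neg-implies-rule on 2]
5. not Dia Dia not ((s or q) and r), w0   [neg-implies-rule on 2]
6. s, w0   [and-rule on 3]
7. q, w0   [and-rule on 3]
8. not Dia not ((s or q) and r), w0   [neg-Dia-rule on 5 via w0Rw0]
9. (s or q) and r, w0   [neg-Dia-rule on 8 via w0Rw0]
10. s or q, w0   [and-rule on 9]
11. r, w0   [and-rule on 9]
12. not ((s or q) and r), w1   [Dia-rule on 4: fresh world w1, w0Rw1]
13. not Dia not ((s or q) and r), w1   [neg-Dia-rule on 5 via w0Rw1]
14. (s or q) and r, w1   [neg-Dia-rule on 8 via w0Rw1]
15. s or q, w1   [and-rule on 14]
16. r, w1   [and-rule on 14]
17. not (s or q), w1   [neg-and-rule on 12 (branches; this branch)]
18. not s, w1   [neg-or-rule on 17]
19. not q, w1   [neg-or-rule on 17]
20. q, w1   [or-rule on 15 (branches; this branch)]
Accessibility: w0Rw0, w0Rw1, w1Rw1
Branch closes: q and not q both at w1.
(One branch shown.) All branches close.

Unsatisfiable (every branch closes)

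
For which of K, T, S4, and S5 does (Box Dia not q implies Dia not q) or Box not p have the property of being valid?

T, S4, S5

T-tableau for the negation not ((Box Dia not q implies Dia not q) or Box not p):
1. not ((Box Dia not q implies Dia not q) or Box not p), u
2. not (Box Dia not q implies Dia not q), u
3. not Box not p, u
4. Box Dia not q, u
5. not Dia not q, u
6. Dia not q, u
7. q, u
8. p, v
9. Dia not q, v
10. q, v
11. not q, w
12. Dia not q, w
13. q, w
Accessibility: uRu, uRv, uRw, vRv, wRw
Branch closes: q and not q both at w.
Every branch closes (one shown): valid in T, hence also in S4, S5 (every theorem of T is a theorem of S4 and S5).
K-tableau for the negation not ((Box Dia not q implies Dia not q) or Box not p):
1. not ((Box Dia not q implies Dia not q) or Box not p), u
2. not (Box Dia not q implies Dia not q), u
3. not Box not p, u
4. Box Dia not q, u
5. not Dia not q, u
6. p, v
7. Dia not q, v
8. q, v
9. not q, w
Accessibility: uRv, vRw
Complete open branch: countermodel on a K-frame, so not valid in K.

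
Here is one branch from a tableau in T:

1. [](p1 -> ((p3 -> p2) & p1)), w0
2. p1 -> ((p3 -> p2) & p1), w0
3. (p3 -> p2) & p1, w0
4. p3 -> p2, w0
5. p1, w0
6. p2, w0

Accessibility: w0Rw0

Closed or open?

No atom appears with both signs at the same world.

Open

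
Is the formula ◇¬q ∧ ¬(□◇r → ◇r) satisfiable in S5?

Unsatisfiable (every branch closes)

1. ◇¬q ∧ ¬(□◇r → ◇r), u
2. ◇¬q, u
3. ¬(□◇r → ◇r), u
4. □◇r, u
5. ¬◇r, u
6. ◇r, u
7. ¬r, u
8. ¬q, v
9. ◇r, v
10. ¬r, v
11. r, w
12. ◇r, w
13. ¬r, w
Accessibility: uRu, uRv, uRw, vRu, vRv, vRw, wRu, wRv, wRw
Branch closes: r and ¬r both at w.
Every branch closes; the branch above is one of them.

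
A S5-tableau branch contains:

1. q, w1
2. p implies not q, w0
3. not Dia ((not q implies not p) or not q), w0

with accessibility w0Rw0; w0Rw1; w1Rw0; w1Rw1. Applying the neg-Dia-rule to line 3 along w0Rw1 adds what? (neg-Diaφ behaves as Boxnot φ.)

neg-Diaφ behaves as Boxnot φ: propagate the negated body to each accessible world.

not ((not q implies not p) or not q), w1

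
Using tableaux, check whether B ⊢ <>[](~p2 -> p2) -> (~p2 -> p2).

Yes, valid

Tableau for the negation ~(<>[](~p2 -> p2) -> (~p2 -> p2)):
1. ~(<>[](~p2 -> p2) -> (~p2 -> p2)), 0
2. <>[](~p2 -> p2), 0
3. ~(~p2 -> p2), 0
4. ~p2, 0
5. [](~p2 -> p2), 1
6. ~p2 -> p2, 0
7. ~p2 -> p2, 1
8. p2, 0
Accessibility: 0R0, 0R1, 1R0, 1R1
Branch closes: p2 and ~p2 both at 0.
All branches of the negation close; one closing branch shown above.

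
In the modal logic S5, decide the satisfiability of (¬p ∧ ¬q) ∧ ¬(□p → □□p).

No, unsatisfiable

1. (¬p ∧ ¬q) ∧ ¬(□p → □□p), w0
2. ¬p ∧ ¬q, w0
3. ¬(□p → □□p), w0
4. ¬p, w0
5. ¬q, w0
6. □p, w0
7. ¬□□p, w0
8. p, w0
Accessibility: w0Rw0
Branch closes: p and ¬p both at w0.
(One branch shown.) All branches close.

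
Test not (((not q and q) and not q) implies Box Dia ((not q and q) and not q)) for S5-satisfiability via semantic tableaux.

1. not (((not q and q) and not q) implies Box Dia ((not q and q) and not q)), w0
2. (not q and q) and not q, w0   [neg-implies-rule on 1]
3. not Box Dia ((not q and q) and not q), w0   [neg-implies-rule on 1]
4. not q and q, w0   [and-rule on 2]
5. not q, w0   [and-rule on 2]
6. q, w0   [and-rule on 4]
Accessibility: w0Rw0
Branch closes: q and not q both at w0.
All branches of the tableau close; one closing branch shown above.

No, unsatisfiable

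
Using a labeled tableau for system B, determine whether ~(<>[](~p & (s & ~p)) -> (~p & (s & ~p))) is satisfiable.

1. ~(<>[](~p & (s & ~p)) -> (~p & (s & ~p))), w0
2. <>[](~p & (s & ~p)), w0
3. ~(~p & (s & ~p)), w0
4. ~(s & ~p), w0
5. ~s, w0
6. [](~p & (s & ~p)), w1
7. ~p & (s & ~p), w0
8. ~p, w0
9. s & ~p, w0
10. s, w0
Accessibility: w0Rw0, w0Rw1, w1Rw0, w1Rw1
Branch closes: s and ~s both at w0.
Every branch closes; the branch above is one of them.

Unsatisfiable (every branch closes)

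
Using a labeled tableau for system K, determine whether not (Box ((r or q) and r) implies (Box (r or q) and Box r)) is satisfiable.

1. not (Box ((r or q) and r) implies (Box (r or q) and Box r)), w0
2. Box ((r or q) and r), w0
3. not (Box (r or q) and Box r), w0
4. not Box (r or q), w0
5. not (r or q), w1
6. not r, w1
7. not q, w1
8. (r or q) and r, w1
9. r or q, w1
10. r, w1
Accessibility: w0Rw1
Branch closes: r and not r both at w1.
(One branch shown.) All branches close.

No, unsatisfiable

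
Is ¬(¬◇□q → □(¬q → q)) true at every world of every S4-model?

Tableau for the negation ¬◇□q → □(¬q → q):
1. ¬◇□q → □(¬q → q), 0
2. □(¬q → q), 0
3. ¬q → q, 0
4. q, 0
Accessibility: 0R0
The negation has an open branch (countermodel exists).

No, not valid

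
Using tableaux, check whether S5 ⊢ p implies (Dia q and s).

Tableau for the negation not (p implies (Dia q and s)):
1. not (p implies (Dia q and s)), u
2. p, u
3. not (Dia q and s), u
4. not s, u
Accessibility: uRu
The negation has an open branch (countermodel exists).

No, not valid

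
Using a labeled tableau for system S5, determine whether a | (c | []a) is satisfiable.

Yes, satisfiable

1. a | (c | []a), 0
2. c | []a, 0
3. []a, 0
4. a, 0
Accessibility: 0R0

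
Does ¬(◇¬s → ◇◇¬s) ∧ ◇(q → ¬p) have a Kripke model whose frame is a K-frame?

Satisfiable (open branch found)

1. ¬(◇¬s → ◇◇¬s) ∧ ◇(q → ¬p), u
2. ¬(◇¬s → ◇◇¬s), u
3. ◇(q → ¬p), u
4. ◇¬s, u
5. ¬◇◇¬s, u
6. q → ¬p, v
7. ¬◇¬s, v
8. ¬p, v
9. ¬s, w
10. ¬◇¬s, w
Accessibility: uRv, uRw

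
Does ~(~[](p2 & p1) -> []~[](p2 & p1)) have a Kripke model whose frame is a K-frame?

1. ~(~[](p2 & p1) -> []~[](p2 & p1)), 0
2. ~[](p2 & p1), 0
3. ~[]~[](p2 & p1), 0
4. ~(p2 & p1), 1
5. ~p1, 1
6. [](p2 & p1), 2
Accessibility: 0R1, 0R2

Satisfiable (open branch found)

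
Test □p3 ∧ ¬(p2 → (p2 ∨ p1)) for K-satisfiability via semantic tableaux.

1. □p3 ∧ ¬(p2 → (p2 ∨ p1)), 0
2. □p3, 0
3. ¬(p2 → (p2 ∨ p1)), 0
4. p2, 0
5. ¬(p2 ∨ p1), 0
6. ¬p2, 0
7. ¬p1, 0
Branch closes: p2 and ¬p2 both at 0.
(One branch shown.) All branches close.

Unsatisfiable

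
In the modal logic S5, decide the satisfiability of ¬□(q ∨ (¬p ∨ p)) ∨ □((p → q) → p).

1. ¬□(q ∨ (¬p ∨ p)) ∨ □((p → q) → p), w0
2. □((p → q) → p), w0   [∨-rule on 1 (branches; this branch)]
3. (p → q) → p, w0   [□-rule on 2 via w0Rw0]
4. p, w0   [→-rule on 3 (branches; this branch)]
Accessibility: w0Rw0

Satisfiable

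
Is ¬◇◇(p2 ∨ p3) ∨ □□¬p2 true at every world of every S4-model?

Invalid (countermodel exists)

Tableau for the negation ¬(¬◇◇(p2 ∨ p3) ∨ □□¬p2):
1. ¬(¬◇◇(p2 ∨ p3) ∨ □□¬p2), 0
2. ◇◇(p2 ∨ p3), 0
3. ¬□□¬p2, 0
4. ◇(p2 ∨ p3), 1
5. ¬□¬p2, 2
6. p2 ∨ p3, 3
7. p3, 3
8. p2, 4
Accessibility: 0R0, 0R1, 0R2, 0R3, 0R4, 1R1, 1R3, 2R2, 2R4, 3R3, 4R4
The negation has an open branch (countermodel exists).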